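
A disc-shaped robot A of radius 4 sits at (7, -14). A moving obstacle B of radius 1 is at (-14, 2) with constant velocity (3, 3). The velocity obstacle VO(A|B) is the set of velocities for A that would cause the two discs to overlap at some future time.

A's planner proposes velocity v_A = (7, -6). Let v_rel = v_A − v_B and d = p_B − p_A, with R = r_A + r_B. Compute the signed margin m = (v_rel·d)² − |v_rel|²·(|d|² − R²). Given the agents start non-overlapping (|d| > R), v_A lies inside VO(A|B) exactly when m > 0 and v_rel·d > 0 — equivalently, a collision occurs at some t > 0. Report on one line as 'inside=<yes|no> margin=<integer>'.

d = (-21, 16),  |d|² = 697;  R = 4+1 = 5,  c = 697−5² = 672
v_rel = (4, -9),  |v_rel|² = 97;  v_rel·d = (4)·(-21) + (-9)·(16) = -228
97·t² + 456·t + 672 = 0  ⇒  m = (-228)² − 97·672 = -13200
m = -13200 < 0,  v_rel·d = -228 < 0  ⇒  outside

inside=no margin=-13200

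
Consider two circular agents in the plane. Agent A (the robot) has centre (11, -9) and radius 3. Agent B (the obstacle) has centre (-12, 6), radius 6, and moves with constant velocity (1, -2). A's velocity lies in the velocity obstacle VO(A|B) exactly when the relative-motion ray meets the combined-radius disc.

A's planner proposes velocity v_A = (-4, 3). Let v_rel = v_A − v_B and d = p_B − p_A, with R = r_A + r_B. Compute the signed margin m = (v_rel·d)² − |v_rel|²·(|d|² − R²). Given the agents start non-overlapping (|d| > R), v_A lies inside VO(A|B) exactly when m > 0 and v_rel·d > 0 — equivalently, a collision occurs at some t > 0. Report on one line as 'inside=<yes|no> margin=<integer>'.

d = (-23, 15),  |d|² = 754;  R = 3+6 = 9,  c = 754−9² = 673
v_rel = (-5, 5),  |v_rel|² = 50;  v_rel·d = (-5)·(-23) + (5)·(15) = 190
50·t² − 380·t + 673 = 0  ⇒  m = 190² − 50·673 = 2450
m = 2450 > 0,  v_rel·d = 190 > 0  ⇒  inside

inside=yes margin=2450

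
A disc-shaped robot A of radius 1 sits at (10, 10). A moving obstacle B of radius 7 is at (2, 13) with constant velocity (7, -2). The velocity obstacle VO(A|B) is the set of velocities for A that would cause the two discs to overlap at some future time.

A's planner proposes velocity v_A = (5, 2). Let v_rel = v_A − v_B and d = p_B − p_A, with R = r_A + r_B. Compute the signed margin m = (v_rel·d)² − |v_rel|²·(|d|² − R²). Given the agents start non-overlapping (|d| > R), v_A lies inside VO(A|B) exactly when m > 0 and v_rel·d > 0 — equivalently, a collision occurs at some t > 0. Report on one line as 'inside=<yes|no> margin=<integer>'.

d = (-8, 3),  |d|² = 73;  R = 1+7 = 8,  c = 73−8² = 9
v_rel = (-2, 4),  |v_rel|² = 20;  v_rel·d = (-2)·(-8) + (4)·(3) = 28
20·t² − 56·t + 9 = 0  ⇒  m = 28² − 20·9 = 604
m = 604 > 0,  v_rel·d = 28 > 0  ⇒  inside

inside=yes margin=604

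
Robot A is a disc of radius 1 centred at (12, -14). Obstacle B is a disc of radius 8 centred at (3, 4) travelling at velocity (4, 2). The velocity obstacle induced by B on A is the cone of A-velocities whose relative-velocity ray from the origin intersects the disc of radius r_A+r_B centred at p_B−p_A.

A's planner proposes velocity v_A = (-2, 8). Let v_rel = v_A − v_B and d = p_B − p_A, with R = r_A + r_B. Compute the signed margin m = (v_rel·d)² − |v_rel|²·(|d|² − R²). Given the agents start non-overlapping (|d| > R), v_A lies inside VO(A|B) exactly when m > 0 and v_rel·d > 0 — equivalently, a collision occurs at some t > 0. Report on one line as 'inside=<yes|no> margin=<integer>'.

d = (-9, 18),  |d|² = 405;  R = 1+8 = 9,  c = 405−9² = 324
v_rel = (-6, 6),  |v_rel|² = 72;  v_rel·d = (-6)·(-9) + (6)·(18) = 162
72·t² − 324·t + 324 = 0  ⇒  m = 162² − 72·324 = 2916
m = 2916 > 0,  v_rel·d = 162 > 0  ⇒  inside

inside=yes margin=2916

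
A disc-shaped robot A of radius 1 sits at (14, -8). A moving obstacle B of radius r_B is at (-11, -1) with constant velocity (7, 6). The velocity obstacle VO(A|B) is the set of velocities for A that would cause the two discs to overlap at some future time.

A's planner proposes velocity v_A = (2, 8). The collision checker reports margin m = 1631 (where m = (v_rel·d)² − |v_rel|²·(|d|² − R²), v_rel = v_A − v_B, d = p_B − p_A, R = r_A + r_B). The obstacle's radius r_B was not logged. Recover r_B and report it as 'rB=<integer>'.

m = 1631
d = (-25, 7);  v_rel = (-5, 2),  |v_rel|² = 29
v_rel×d = (-5)·(7) − (2)·(-25) = 15
since m = R²·29 − 15²:  R² = (225 + 1631) / 29 = 64
R = √64 = 8  ⇒  r_B = 8 − 1 = 7

rB=7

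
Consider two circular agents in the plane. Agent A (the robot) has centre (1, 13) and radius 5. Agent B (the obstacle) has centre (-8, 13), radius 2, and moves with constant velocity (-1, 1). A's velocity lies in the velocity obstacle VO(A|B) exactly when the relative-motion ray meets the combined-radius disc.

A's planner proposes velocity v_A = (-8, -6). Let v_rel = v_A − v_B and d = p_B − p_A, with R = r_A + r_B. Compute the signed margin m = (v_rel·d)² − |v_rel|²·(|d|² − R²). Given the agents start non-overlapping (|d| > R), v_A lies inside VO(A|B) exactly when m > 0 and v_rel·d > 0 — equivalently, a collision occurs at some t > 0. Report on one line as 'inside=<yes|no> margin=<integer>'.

d = (-9, 0),  |d|² = 81;  R = 5+2 = 7,  c = 81−7² = 32
v_rel = (-7, -7),  |v_rel|² = 98;  v_rel·d = (-7)·(-9) + (-7)·(0) = 63
98·t² − 126·t + 32 = 0  ⇒  m = 63² − 98·32 = 833
m = 833 > 0,  v_rel·d = 63 > 0  ⇒  inside

inside=yes margin=833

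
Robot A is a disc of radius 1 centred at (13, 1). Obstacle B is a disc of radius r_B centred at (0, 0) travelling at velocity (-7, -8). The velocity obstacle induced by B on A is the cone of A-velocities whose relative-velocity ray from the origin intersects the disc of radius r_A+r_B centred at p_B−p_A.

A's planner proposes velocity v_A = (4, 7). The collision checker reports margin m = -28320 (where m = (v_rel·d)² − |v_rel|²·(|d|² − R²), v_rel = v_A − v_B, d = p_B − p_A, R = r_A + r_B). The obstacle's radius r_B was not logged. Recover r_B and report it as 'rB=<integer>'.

m = -28320
d = (-13, -1);  v_rel = (11, 15),  |v_rel|² = 346
v_rel×d = (11)·(-1) − (15)·(-13) = 184
since m = R²·346 − 184²:  R² = (33856 + -28320) / 346 = 16
R = √16 = 4  ⇒  r_B = 4 − 1 = 3

rB=3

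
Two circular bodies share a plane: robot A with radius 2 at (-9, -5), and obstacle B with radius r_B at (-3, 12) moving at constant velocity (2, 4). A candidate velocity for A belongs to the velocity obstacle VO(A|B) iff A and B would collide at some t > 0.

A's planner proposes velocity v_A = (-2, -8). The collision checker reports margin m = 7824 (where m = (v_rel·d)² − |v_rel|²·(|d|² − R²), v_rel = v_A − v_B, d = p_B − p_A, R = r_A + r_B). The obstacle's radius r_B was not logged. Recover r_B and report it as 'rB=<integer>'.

m = 7824
d = (6, 17);  v_rel = (-4, -12),  |v_rel|² = 160
v_rel×d = (-4)·(17) − (-12)·(6) = 4
since m = R²·160 − 4²:  R² = (16 + 7824) / 160 = 49
R = √49 = 7  ⇒  r_B = 7 − 2 = 5

rB=5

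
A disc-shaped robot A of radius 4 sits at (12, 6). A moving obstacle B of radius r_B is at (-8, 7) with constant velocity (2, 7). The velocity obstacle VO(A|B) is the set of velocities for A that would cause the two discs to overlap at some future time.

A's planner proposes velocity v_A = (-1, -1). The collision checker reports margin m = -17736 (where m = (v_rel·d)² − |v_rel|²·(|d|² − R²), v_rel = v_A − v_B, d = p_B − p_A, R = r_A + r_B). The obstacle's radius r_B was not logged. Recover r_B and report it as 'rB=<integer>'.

m = -17736
d = (-20, 1);  v_rel = (-3, -8),  |v_rel|² = 73
v_rel×d = (-3)·(1) − (-8)·(-20) = -163
since m = R²·73 − (-163)²:  R² = (26569 + -17736) / 73 = 121
R = √121 = 11  ⇒  r_B = 11 − 4 = 7

rB=7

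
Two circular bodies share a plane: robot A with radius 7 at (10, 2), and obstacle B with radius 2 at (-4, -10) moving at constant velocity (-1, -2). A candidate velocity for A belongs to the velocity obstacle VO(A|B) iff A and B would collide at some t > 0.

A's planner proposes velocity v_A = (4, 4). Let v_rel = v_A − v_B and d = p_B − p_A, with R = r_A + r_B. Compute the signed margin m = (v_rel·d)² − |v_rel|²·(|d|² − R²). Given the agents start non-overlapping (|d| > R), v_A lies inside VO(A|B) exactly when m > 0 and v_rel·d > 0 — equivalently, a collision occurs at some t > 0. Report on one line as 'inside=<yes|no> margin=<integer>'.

d = (-14, -12),  |d|² = 340;  R = 7+2 = 9,  c = 340−9² = 259
v_rel = (5, 6),  |v_rel|² = 61;  v_rel·d = (5)·(-14) + (6)·(-12) = -142
61·t² + 284·t + 259 = 0  ⇒  m = (-142)² − 61·259 = 4365
m = 4365 > 0,  v_rel·d = -142 < 0  ⇒  outside

inside=no margin=4365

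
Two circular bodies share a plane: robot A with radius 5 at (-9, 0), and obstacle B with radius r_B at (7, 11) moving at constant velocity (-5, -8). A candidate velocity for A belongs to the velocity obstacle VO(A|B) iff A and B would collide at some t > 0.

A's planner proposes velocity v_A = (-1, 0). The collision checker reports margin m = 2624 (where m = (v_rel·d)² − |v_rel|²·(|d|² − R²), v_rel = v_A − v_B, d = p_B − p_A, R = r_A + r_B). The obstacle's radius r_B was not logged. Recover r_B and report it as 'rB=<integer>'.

m = 2624
d = (16, 11);  v_rel = (4, 8),  |v_rel|² = 80
v_rel×d = (4)·(11) − (8)·(16) = -84
since m = R²·80 − (-84)²:  R² = (7056 + 2624) / 80 = 121
R = √121 = 11  ⇒  r_B = 11 − 5 = 6

rB=6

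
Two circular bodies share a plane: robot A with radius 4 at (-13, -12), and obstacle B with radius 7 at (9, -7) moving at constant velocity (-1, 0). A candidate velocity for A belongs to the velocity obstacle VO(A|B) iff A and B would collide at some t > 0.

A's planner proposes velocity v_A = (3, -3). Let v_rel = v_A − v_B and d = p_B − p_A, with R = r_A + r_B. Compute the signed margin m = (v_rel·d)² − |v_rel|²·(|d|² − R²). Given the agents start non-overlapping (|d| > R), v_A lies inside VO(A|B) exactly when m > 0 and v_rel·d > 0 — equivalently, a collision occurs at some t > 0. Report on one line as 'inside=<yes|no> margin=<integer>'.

d = (22, 5),  |d|² = 509;  R = 4+7 = 11,  c = 509−11² = 388
v_rel = (4, -3),  |v_rel|² = 25;  v_rel·d = (4)·(22) + (-3)·(5) = 73
25·t² − 146·t + 388 = 0  ⇒  m = 73² − 25·388 = -4371
m = -4371 < 0,  v_rel·d = 73 > 0  ⇒  outside

inside=no margin=-4371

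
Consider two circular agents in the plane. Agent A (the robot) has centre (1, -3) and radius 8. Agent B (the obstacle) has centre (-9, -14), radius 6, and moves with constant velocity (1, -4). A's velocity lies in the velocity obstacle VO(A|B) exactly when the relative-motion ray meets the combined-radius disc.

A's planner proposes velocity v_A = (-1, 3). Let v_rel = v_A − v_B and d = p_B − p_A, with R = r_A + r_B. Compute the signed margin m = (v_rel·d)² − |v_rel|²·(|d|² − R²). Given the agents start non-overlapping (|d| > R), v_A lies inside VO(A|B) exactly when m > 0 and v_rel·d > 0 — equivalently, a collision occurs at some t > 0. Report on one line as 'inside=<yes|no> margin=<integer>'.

d = (-10, -11),  |d|² = 221;  R = 8+6 = 14,  c = 221−14² = 25
v_rel = (-2, 7),  |v_rel|² = 53;  v_rel·d = (-2)·(-10) + (7)·(-11) = -57
53·t² + 114·t + 25 = 0  ⇒  m = (-57)² − 53·25 = 1924
m = 1924 > 0,  v_rel·d = -57 < 0  ⇒  outside

inside=no margin=1924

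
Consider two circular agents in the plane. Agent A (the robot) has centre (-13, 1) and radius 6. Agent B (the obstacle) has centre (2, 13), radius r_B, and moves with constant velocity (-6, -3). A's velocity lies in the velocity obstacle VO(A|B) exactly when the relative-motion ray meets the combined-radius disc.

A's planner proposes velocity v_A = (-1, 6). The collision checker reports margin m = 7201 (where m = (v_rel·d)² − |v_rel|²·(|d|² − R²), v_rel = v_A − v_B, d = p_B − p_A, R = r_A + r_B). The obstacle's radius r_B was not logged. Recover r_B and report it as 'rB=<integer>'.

m = 7201
d = (15, 12);  v_rel = (5, 9),  |v_rel|² = 106
v_rel×d = (5)·(12) − (9)·(15) = -75
since m = R²·106 − (-75)²:  R² = (5625 + 7201) / 106 = 121
R = √121 = 11  ⇒  r_B = 11 − 6 = 5

rB=5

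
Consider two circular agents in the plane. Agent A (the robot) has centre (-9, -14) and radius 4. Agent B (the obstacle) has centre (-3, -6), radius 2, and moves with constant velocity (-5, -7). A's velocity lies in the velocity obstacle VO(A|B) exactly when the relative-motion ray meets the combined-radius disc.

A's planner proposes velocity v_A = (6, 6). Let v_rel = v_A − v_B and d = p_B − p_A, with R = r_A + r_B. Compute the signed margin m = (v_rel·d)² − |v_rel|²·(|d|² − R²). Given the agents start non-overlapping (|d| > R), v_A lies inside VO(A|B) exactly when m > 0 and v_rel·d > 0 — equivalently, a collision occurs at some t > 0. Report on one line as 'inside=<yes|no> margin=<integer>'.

d = (6, 8),  |d|² = 100;  R = 4+2 = 6,  c = 100−6² = 64
v_rel = (11, 13),  |v_rel|² = 290;  v_rel·d = (11)·(6) + (13)·(8) = 170
290·t² − 340·t + 64 = 0  ⇒  m = 170² − 290·64 = 10340
m = 10340 > 0,  v_rel·d = 170 > 0  ⇒  inside

inside=yes margin=10340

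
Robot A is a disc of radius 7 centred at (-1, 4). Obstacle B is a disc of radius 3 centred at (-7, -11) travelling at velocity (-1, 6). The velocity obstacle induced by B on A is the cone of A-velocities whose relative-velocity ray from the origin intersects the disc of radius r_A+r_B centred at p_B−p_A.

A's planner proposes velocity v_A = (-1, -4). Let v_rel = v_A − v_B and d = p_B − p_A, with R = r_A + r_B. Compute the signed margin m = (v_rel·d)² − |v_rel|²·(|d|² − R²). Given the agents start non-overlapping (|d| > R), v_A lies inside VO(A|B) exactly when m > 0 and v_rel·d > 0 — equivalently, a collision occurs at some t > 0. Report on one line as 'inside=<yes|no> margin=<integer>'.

d = (-6, -15),  |d|² = 261;  R = 7+3 = 10,  c = 261−10² = 161
v_rel = (0, -10),  |v_rel|² = 100;  v_rel·d = (0)·(-6) + (-10)·(-15) = 150
100·t² − 300·t + 161 = 0  ⇒  m = 150² − 100·161 = 6400
m = 6400 > 0,  v_rel·d = 150 > 0  ⇒  inside

inside=yes margin=6400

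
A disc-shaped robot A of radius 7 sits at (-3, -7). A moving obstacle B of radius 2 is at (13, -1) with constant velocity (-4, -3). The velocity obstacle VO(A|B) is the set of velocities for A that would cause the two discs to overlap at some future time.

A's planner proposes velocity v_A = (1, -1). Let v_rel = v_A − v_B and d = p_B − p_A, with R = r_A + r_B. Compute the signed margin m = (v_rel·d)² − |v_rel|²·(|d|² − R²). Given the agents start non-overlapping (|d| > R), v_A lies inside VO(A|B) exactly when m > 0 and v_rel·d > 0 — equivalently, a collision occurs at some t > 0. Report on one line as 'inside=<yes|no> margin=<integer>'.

d = (16, 6),  |d|² = 292;  R = 7+2 = 9,  c = 292−9² = 211
v_rel = (5, 2),  |v_rel|² = 29;  v_rel·d = (5)·(16) + (2)·(6) = 92
29·t² − 184·t + 211 = 0  ⇒  m = 92² − 29·211 = 2345
m = 2345 > 0,  v_rel·d = 92 > 0  ⇒  inside

inside=yes margin=2345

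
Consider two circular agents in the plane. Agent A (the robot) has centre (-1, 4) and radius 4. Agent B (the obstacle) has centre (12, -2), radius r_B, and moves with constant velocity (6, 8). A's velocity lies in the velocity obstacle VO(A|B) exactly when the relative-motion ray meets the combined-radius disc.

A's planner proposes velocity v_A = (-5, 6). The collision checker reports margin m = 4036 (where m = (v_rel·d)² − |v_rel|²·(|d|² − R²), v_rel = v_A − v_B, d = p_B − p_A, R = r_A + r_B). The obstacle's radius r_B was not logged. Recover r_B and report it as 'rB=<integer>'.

m = 4036
d = (13, -6);  v_rel = (-11, -2),  |v_rel|² = 125
v_rel×d = (-11)·(-6) − (-2)·(13) = 92
since m = R²·125 − 92²:  R² = (8464 + 4036) / 125 = 100
R = √100 = 10  ⇒  r_B = 10 − 4 = 6

rB=6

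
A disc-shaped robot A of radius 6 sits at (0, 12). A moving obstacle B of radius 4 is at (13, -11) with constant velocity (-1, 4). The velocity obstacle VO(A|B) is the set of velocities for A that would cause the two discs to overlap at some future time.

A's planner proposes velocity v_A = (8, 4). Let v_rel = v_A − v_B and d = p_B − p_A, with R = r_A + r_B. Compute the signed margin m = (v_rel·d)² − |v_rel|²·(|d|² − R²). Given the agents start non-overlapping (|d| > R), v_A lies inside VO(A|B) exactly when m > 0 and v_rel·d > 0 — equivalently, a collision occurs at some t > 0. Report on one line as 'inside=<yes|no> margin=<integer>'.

d = (13, -23),  |d|² = 698;  R = 6+4 = 10,  c = 698−10² = 598
v_rel = (9, 0),  |v_rel|² = 81;  v_rel·d = (9)·(13) + (0)·(-23) = 117
81·t² − 234·t + 598 = 0  ⇒  m = 117² − 81·598 = -34749
m = -34749 < 0,  v_rel·d = 117 > 0  ⇒  outside

inside=no margin=-34749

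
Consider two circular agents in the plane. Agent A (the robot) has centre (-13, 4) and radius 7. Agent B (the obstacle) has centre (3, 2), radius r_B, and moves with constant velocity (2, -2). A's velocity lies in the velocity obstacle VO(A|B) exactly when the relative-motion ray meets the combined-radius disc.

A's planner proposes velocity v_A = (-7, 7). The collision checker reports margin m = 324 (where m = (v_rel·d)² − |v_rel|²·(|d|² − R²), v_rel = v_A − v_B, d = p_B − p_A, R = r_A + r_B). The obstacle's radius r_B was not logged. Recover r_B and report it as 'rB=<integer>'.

m = 324
d = (16, -2);  v_rel = (-9, 9),  |v_rel|² = 162
v_rel×d = (-9)·(-2) − (9)·(16) = -126
since m = R²·162 − (-126)²:  R² = (15876 + 324) / 162 = 100
R = √100 = 10  ⇒  r_B = 10 − 7 = 3

rB=3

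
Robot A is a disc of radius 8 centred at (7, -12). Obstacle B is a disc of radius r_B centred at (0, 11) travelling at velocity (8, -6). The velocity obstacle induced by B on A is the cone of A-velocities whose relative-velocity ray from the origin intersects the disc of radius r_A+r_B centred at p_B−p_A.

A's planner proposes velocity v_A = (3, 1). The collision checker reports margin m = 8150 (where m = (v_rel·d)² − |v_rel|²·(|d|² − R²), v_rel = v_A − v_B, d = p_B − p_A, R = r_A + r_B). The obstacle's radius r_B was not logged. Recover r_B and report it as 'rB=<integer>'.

m = 8150
d = (-7, 23);  v_rel = (-5, 7),  |v_rel|² = 74
v_rel×d = (-5)·(23) − (7)·(-7) = -66
since m = R²·74 − (-66)²:  R² = (4356 + 8150) / 74 = 169
R = √169 = 13  ⇒  r_B = 13 − 8 = 5

rB=5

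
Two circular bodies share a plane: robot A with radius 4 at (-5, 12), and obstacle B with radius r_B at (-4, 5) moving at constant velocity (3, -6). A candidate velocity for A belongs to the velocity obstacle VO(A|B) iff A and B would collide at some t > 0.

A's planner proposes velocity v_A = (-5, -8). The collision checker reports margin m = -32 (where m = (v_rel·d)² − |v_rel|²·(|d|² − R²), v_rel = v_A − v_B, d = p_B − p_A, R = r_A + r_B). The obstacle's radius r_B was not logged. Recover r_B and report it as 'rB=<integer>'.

m = -32
d = (1, -7);  v_rel = (-8, -2),  |v_rel|² = 68
v_rel×d = (-8)·(-7) − (-2)·(1) = 58
since m = R²·68 − 58²:  R² = (3364 + -32) / 68 = 49
R = √49 = 7  ⇒  r_B = 7 − 4 = 3

rB=3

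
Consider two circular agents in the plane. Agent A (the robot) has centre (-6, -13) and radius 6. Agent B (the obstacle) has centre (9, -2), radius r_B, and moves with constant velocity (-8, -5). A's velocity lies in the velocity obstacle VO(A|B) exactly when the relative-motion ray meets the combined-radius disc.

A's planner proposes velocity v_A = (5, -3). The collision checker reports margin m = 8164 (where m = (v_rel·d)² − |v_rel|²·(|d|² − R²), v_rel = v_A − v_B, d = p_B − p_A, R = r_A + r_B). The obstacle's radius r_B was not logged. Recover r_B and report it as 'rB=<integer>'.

m = 8164
d = (15, 11);  v_rel = (13, 2),  |v_rel|² = 173
v_rel×d = (13)·(11) − (2)·(15) = 113
since m = R²·173 − 113²:  R² = (12769 + 8164) / 173 = 121
R = √121 = 11  ⇒  r_B = 11 − 6 = 5

rB=5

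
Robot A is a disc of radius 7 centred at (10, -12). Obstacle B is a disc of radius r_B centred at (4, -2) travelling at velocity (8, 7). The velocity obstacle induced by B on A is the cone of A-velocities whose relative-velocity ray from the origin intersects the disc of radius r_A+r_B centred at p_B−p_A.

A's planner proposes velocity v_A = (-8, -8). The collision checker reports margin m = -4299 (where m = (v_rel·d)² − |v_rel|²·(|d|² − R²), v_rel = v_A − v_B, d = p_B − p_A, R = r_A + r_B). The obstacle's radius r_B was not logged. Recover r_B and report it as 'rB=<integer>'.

m = -4299
d = (-6, 10);  v_rel = (-16, -15),  |v_rel|² = 481
v_rel×d = (-16)·(10) − (-15)·(-6) = -250
since m = R²·481 − (-250)²:  R² = (62500 + -4299) / 481 = 121
R = √121 = 11  ⇒  r_B = 11 − 7 = 4

rB=4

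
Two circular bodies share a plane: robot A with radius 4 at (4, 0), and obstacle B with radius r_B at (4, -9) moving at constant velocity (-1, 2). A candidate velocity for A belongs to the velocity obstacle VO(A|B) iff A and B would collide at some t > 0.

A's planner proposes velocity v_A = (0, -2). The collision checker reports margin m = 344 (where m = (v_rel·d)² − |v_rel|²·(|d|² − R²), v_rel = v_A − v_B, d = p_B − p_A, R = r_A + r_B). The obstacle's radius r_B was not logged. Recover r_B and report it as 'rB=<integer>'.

m = 344
d = (0, -9);  v_rel = (1, -4),  |v_rel|² = 17
v_rel×d = (1)·(-9) − (-4)·(0) = -9
since m = R²·17 − (-9)²:  R² = (81 + 344) / 17 = 25
R = √25 = 5  ⇒  r_B = 5 − 4 = 1

rB=1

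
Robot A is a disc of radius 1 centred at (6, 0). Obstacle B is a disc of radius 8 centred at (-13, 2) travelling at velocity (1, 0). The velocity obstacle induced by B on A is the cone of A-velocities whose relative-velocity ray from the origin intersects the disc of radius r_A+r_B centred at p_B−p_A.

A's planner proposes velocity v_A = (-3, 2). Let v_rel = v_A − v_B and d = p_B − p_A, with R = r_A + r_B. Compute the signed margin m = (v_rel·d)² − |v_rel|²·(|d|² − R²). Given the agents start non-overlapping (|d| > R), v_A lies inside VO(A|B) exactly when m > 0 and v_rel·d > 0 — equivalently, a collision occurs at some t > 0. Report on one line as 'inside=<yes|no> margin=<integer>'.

d = (-19, 2),  |d|² = 365;  R = 1+8 = 9,  c = 365−9² = 284
v_rel = (-4, 2),  |v_rel|² = 20;  v_rel·d = (-4)·(-19) + (2)·(2) = 80
20·t² − 160·t + 284 = 0  ⇒  m = 80² − 20·284 = 720
m = 720 > 0,  v_rel·d = 80 > 0  ⇒  inside

inside=yes margin=720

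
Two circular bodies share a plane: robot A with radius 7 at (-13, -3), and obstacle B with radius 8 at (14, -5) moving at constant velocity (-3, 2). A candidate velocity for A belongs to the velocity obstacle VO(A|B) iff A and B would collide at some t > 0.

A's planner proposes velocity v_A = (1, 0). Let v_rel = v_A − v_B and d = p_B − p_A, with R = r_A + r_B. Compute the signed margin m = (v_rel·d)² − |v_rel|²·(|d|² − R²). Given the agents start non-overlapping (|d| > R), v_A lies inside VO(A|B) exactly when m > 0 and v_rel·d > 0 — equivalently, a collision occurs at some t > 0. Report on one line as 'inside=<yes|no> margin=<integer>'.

d = (27, -2),  |d|² = 733;  R = 7+8 = 15,  c = 733−15² = 508
v_rel = (4, -2),  |v_rel|² = 20;  v_rel·d = (4)·(27) + (-2)·(-2) = 112
20·t² − 224·t + 508 = 0  ⇒  m = 112² − 20·508 = 2384
m = 2384 > 0,  v_rel·d = 112 > 0  ⇒  inside

inside=yes margin=2384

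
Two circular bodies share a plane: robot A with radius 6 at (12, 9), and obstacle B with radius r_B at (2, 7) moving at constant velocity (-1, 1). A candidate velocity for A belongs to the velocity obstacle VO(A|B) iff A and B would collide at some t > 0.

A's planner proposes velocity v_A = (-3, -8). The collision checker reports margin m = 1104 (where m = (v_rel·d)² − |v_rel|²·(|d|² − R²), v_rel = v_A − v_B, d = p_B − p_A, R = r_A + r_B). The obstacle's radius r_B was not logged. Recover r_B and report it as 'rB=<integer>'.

m = 1104
d = (-10, -2);  v_rel = (-2, -9),  |v_rel|² = 85
v_rel×d = (-2)·(-2) − (-9)·(-10) = -86
since m = R²·85 − (-86)²:  R² = (7396 + 1104) / 85 = 100
R = √100 = 10  ⇒  r_B = 10 − 6 = 4

rB=4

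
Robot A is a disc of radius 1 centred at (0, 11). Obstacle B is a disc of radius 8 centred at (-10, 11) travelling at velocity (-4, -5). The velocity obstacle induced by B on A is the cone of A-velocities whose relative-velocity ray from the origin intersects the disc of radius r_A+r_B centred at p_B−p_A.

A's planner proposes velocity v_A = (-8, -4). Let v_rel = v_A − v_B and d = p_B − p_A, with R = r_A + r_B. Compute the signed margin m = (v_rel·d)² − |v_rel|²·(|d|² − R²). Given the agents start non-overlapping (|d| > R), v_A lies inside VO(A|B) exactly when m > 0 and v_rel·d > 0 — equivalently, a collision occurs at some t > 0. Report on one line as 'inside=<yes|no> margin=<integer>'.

d = (-10, 0),  |d|² = 100;  R = 1+8 = 9,  c = 100−9² = 19
v_rel = (-4, 1),  |v_rel|² = 17;  v_rel·d = (-4)·(-10) + (1)·(0) = 40
17·t² − 80·t + 19 = 0  ⇒  m = 40² − 17·19 = 1277
m = 1277 > 0,  v_rel·d = 40 > 0  ⇒  inside

inside=yes margin=1277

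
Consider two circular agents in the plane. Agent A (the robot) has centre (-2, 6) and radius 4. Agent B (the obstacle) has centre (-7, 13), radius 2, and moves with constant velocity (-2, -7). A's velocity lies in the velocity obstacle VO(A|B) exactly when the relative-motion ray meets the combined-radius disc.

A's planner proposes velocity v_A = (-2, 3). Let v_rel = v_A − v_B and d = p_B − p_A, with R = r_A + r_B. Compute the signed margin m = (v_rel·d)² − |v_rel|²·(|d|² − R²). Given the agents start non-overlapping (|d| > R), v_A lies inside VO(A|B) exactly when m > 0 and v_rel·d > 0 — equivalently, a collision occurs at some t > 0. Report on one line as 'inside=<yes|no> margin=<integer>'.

d = (-5, 7),  |d|² = 74;  R = 4+2 = 6,  c = 74−6² = 38
v_rel = (0, 10),  |v_rel|² = 100;  v_rel·d = (0)·(-5) + (10)·(7) = 70
100·t² − 140·t + 38 = 0  ⇒  m = 70² − 100·38 = 1100
m = 1100 > 0,  v_rel·d = 70 > 0  ⇒  inside

inside=yes margin=1100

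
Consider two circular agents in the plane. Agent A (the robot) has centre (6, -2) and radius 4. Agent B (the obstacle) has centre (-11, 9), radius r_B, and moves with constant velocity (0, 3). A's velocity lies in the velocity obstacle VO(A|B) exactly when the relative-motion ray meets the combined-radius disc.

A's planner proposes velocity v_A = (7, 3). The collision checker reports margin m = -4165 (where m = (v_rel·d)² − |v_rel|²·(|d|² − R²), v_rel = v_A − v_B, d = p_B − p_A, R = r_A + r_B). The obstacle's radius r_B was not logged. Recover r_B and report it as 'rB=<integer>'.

m = -4165
d = (-17, 11);  v_rel = (7, 0),  |v_rel|² = 49
v_rel×d = (7)·(11) − (0)·(-17) = 77
since m = R²·49 − 77²:  R² = (5929 + -4165) / 49 = 36
R = √36 = 6  ⇒  r_B = 6 − 4 = 2

rB=2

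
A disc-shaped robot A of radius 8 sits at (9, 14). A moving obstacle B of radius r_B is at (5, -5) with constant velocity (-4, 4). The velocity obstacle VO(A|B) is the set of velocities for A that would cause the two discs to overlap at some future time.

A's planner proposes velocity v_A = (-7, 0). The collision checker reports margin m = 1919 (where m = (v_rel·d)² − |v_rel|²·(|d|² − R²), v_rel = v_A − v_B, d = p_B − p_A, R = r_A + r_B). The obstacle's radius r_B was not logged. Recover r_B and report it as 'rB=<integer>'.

m = 1919
d = (-4, -19);  v_rel = (-3, -4),  |v_rel|² = 25
v_rel×d = (-3)·(-19) − (-4)·(-4) = 41
since m = R²·25 − 41²:  R² = (1681 + 1919) / 25 = 144
R = √144 = 12  ⇒  r_B = 12 − 8 = 4

rB=4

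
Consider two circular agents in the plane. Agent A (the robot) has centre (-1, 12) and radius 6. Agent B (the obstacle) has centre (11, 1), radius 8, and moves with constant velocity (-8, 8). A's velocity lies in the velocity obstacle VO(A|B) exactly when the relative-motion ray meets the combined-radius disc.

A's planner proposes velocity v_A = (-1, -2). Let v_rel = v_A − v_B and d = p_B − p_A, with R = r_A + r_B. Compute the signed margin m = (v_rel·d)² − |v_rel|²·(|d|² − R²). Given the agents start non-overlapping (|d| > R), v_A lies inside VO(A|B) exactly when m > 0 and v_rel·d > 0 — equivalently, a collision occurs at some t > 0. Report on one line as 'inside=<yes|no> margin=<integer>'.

d = (12, -11),  |d|² = 265;  R = 6+8 = 14,  c = 265−14² = 69
v_rel = (7, -10),  |v_rel|² = 149;  v_rel·d = (7)·(12) + (-10)·(-11) = 194
149·t² − 388·t + 69 = 0  ⇒  m = 194² − 149·69 = 27355
m = 27355 > 0,  v_rel·d = 194 > 0  ⇒  inside

inside=yes margin=27355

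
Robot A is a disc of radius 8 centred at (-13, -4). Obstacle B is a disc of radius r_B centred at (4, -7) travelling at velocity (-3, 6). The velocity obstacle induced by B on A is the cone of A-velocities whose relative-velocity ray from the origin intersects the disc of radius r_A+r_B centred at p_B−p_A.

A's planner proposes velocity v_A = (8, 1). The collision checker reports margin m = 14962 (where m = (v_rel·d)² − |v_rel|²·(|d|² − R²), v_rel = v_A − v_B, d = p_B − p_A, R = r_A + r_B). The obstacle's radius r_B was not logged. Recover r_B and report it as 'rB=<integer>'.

m = 14962
d = (17, -3);  v_rel = (11, -5),  |v_rel|² = 146
v_rel×d = (11)·(-3) − (-5)·(17) = 52
since m = R²·146 − 52²:  R² = (2704 + 14962) / 146 = 121
R = √121 = 11  ⇒  r_B = 11 − 8 = 3

rB=3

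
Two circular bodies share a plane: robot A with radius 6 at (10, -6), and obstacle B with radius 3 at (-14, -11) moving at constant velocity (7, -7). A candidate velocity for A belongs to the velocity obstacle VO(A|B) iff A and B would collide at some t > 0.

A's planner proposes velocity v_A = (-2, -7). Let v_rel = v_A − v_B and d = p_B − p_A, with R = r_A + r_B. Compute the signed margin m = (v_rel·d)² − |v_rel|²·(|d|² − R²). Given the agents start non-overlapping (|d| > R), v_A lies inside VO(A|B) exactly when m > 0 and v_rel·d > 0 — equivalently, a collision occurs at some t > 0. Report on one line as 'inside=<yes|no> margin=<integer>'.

d = (-24, -5),  |d|² = 601;  R = 6+3 = 9,  c = 601−9² = 520
v_rel = (-9, 0),  |v_rel|² = 81;  v_rel·d = (-9)·(-24) + (0)·(-5) = 216
81·t² − 432·t + 520 = 0  ⇒  m = 216² − 81·520 = 4536
m = 4536 > 0,  v_rel·d = 216 > 0  ⇒  inside

inside=yes margin=4536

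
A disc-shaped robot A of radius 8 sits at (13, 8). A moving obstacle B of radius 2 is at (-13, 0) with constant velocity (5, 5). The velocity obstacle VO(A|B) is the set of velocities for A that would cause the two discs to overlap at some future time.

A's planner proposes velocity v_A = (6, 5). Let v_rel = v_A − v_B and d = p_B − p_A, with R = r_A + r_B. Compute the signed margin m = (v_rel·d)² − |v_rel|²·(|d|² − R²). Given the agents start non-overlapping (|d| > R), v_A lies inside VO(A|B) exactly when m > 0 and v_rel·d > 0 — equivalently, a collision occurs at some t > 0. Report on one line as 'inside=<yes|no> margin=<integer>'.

d = (-26, -8),  |d|² = 740;  R = 8+2 = 10,  c = 740−10² = 640
v_rel = (1, 0),  |v_rel|² = 1;  v_rel·d = (1)·(-26) + (0)·(-8) = -26
1·t² + 52·t + 640 = 0  ⇒  m = (-26)² − 1·640 = 36
m = 36 > 0,  v_rel·d = -26 < 0  ⇒  outside

inside=no margin=36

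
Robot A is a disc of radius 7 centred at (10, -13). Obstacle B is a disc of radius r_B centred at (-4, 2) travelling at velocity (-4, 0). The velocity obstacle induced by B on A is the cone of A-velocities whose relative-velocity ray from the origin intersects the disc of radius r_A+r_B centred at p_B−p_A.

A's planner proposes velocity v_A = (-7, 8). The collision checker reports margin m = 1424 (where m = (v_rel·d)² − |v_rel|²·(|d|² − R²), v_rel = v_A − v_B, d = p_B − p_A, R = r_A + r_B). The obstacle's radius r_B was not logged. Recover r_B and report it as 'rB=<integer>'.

m = 1424
d = (-14, 15);  v_rel = (-3, 8),  |v_rel|² = 73
v_rel×d = (-3)·(15) − (8)·(-14) = 67
since m = R²·73 − 67²:  R² = (4489 + 1424) / 73 = 81
R = √81 = 9  ⇒  r_B = 9 − 7 = 2

rB=2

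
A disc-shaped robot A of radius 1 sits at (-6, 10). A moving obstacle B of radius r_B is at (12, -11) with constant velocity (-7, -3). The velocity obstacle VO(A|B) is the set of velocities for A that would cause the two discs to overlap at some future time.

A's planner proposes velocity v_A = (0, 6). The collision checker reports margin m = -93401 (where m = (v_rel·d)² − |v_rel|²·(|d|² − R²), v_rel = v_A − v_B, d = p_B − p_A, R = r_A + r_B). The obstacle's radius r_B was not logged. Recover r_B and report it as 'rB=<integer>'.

m = -93401
d = (18, -21);  v_rel = (7, 9),  |v_rel|² = 130
v_rel×d = (7)·(-21) − (9)·(18) = -309
since m = R²·130 − (-309)²:  R² = (95481 + -93401) / 130 = 16
R = √16 = 4  ⇒  r_B = 4 − 1 = 3

rB=3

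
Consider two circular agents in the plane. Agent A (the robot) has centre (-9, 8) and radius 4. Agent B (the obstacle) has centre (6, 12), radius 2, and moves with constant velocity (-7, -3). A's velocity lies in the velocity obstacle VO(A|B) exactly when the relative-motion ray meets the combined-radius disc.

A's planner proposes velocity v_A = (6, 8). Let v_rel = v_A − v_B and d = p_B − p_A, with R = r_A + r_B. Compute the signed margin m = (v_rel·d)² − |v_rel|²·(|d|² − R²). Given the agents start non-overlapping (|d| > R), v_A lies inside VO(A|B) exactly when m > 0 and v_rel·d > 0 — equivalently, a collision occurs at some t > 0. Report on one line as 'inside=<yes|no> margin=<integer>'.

d = (15, 4),  |d|² = 241;  R = 4+2 = 6,  c = 241−6² = 205
v_rel = (13, 11),  |v_rel|² = 290;  v_rel·d = (13)·(15) + (11)·(4) = 239
290·t² − 478·t + 205 = 0  ⇒  m = 239² − 290·205 = -2329
m = -2329 < 0,  v_rel·d = 239 > 0  ⇒  outside

inside=no margin=-2329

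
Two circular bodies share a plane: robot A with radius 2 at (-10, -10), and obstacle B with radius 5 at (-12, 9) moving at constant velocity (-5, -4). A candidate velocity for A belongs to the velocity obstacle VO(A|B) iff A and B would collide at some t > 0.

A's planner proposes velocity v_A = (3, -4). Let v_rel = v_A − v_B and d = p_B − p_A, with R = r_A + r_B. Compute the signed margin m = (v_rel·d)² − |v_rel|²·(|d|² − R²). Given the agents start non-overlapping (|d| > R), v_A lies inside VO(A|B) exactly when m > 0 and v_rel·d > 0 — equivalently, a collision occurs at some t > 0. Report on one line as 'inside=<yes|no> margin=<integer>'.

d = (-2, 19),  |d|² = 365;  R = 2+5 = 7,  c = 365−7² = 316
v_rel = (8, 0),  |v_rel|² = 64;  v_rel·d = (8)·(-2) + (0)·(19) = -16
64·t² + 32·t + 316 = 0  ⇒  m = (-16)² − 64·316 = -19968
m = -19968 < 0,  v_rel·d = -16 < 0  ⇒  outside

inside=no margin=-19968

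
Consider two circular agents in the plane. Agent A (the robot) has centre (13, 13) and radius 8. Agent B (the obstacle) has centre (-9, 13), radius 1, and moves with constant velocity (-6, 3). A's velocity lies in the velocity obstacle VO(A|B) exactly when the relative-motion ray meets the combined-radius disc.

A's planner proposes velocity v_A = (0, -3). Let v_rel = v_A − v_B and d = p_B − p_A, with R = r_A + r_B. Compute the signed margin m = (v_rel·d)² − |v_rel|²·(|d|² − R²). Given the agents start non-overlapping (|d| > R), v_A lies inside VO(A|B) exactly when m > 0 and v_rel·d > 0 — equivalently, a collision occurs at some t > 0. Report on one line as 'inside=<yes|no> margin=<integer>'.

d = (-22, 0),  |d|² = 484;  R = 8+1 = 9,  c = 484−9² = 403
v_rel = (6, -6),  |v_rel|² = 72;  v_rel·d = (6)·(-22) + (-6)·(0) = -132
72·t² + 264·t + 403 = 0  ⇒  m = (-132)² − 72·403 = -11592
m = -11592 < 0,  v_rel·d = -132 < 0  ⇒  outside

inside=no margin=-11592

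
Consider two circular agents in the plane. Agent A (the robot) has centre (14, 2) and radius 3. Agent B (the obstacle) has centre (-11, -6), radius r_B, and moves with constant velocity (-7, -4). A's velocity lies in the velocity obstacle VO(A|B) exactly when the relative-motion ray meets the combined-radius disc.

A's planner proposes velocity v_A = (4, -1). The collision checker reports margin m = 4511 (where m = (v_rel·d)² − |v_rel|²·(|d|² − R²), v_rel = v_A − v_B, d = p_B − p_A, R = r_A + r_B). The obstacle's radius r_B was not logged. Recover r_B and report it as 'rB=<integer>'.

m = 4511
d = (-25, -8);  v_rel = (11, 3),  |v_rel|² = 130
v_rel×d = (11)·(-8) − (3)·(-25) = -13
since m = R²·130 − (-13)²:  R² = (169 + 4511) / 130 = 36
R = √36 = 6  ⇒  r_B = 6 − 3 = 3

rB=3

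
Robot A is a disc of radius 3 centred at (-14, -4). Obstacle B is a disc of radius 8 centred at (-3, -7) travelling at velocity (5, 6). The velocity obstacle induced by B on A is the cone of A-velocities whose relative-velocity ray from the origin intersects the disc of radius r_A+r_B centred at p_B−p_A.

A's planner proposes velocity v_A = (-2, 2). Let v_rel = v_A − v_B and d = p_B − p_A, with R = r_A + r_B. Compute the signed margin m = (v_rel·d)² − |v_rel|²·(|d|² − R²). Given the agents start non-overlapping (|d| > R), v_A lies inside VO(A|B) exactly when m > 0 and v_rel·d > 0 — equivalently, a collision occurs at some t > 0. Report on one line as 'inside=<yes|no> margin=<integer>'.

d = (11, -3),  |d|² = 130;  R = 3+8 = 11,  c = 130−11² = 9
v_rel = (-7, -4),  |v_rel|² = 65;  v_rel·d = (-7)·(11) + (-4)·(-3) = -65
65·t² + 130·t + 9 = 0  ⇒  m = (-65)² − 65·9 = 3640
m = 3640 > 0,  v_rel·d = -65 < 0  ⇒  outside

inside=no margin=3640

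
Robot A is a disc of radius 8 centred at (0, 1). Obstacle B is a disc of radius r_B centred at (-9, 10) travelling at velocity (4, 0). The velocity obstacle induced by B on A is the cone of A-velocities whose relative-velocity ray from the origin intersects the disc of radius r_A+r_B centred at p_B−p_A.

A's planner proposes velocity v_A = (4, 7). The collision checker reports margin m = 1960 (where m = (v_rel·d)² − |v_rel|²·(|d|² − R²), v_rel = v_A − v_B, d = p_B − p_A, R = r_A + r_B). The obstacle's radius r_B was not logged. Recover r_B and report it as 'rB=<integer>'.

m = 1960
d = (-9, 9);  v_rel = (0, 7),  |v_rel|² = 49
v_rel×d = (0)·(9) − (7)·(-9) = 63
since m = R²·49 − 63²:  R² = (3969 + 1960) / 49 = 121
R = √121 = 11  ⇒  r_B = 11 − 8 = 3

rB=3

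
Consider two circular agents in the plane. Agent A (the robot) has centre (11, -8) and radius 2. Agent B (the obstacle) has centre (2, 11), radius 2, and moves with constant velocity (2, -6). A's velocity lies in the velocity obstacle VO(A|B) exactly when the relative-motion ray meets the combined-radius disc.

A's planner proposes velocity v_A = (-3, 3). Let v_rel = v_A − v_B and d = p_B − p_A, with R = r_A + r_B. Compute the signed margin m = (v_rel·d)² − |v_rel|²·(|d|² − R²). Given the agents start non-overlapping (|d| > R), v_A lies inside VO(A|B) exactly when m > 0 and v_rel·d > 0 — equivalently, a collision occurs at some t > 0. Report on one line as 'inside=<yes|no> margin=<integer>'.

d = (-9, 19),  |d|² = 442;  R = 2+2 = 4,  c = 442−4² = 426
v_rel = (-5, 9),  |v_rel|² = 106;  v_rel·d = (-5)·(-9) + (9)·(19) = 216
106·t² − 432·t + 426 = 0  ⇒  m = 216² − 106·426 = 1500
m = 1500 > 0,  v_rel·d = 216 > 0  ⇒  inside

inside=yes margin=1500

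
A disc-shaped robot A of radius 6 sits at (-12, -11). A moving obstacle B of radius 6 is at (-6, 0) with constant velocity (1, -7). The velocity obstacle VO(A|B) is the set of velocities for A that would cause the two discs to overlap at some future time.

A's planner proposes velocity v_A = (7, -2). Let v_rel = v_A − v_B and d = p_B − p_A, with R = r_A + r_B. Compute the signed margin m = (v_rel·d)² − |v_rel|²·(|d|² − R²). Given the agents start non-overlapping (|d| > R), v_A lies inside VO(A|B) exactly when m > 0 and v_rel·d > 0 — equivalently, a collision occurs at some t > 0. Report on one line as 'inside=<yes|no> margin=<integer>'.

d = (6, 11),  |d|² = 157;  R = 6+6 = 12,  c = 157−12² = 13
v_rel = (6, 5),  |v_rel|² = 61;  v_rel·d = (6)·(6) + (5)·(11) = 91
61·t² − 182·t + 13 = 0  ⇒  m = 91² − 61·13 = 7488
m = 7488 > 0,  v_rel·d = 91 > 0  ⇒  inside

inside=yes margin=7488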